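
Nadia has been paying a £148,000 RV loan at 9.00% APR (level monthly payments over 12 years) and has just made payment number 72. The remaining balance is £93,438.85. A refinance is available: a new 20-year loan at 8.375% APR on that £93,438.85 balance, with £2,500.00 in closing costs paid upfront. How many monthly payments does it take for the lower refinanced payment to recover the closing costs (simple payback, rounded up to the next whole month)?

Current payment = 148,000 × 9%/12 / (1 − (1+0.0075000)^−144) = £1,684.29.
Refinanced payment = 93,438.85 × 0.0069792 / (1 − (1+0.0069792)^−240) = £803.51.
Monthly savings = £1,684.29 − £803.51 = £880.78.
Break-even = £2,500.00 / £880.78 = 2.84 → 3 months.

3 months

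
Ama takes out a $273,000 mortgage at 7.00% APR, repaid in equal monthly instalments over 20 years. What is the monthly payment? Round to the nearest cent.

Monthly rate = 7%/12 = 0.0058333; payment = 273,000 × 0.0058333 / (1 − (1+0.0058333)^−240) = $2,116.57.

$2,116.57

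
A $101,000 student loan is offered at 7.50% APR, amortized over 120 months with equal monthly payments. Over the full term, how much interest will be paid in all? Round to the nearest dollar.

$42,867

At 7.50% the monthly rate is 0.0062500, so the payment is 101,000 × 0.0062500 / (1 − 1.0062500^−120) = $1,198.89.
Total paid = 120 × $1,198.89 = $143,866.80; interest = $143,866.80 − $101,000 = $42,866.80.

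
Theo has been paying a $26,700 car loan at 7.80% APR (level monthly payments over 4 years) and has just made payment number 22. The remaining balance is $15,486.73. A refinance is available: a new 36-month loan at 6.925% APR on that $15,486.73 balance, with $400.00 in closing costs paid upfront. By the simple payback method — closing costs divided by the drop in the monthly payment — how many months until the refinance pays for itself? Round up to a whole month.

3 months

Current payment = 26,700 × 7.8%/12 / (1 − (1+0.0065000)^−48) = $649.32.
Refinanced payment = 15,486.73 × 0.0057708 / (1 − (1+0.0057708)^−36) = $477.65.
Monthly savings = $649.32 − $477.65 = $171.67.
Break-even = $400.00 / $171.67 = 2.33 → 3 months.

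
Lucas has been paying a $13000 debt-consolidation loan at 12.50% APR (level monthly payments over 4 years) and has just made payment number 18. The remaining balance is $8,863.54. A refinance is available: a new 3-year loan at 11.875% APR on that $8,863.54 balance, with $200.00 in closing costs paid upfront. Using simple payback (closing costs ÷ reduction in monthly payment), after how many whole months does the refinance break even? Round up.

Current payment = 13,000 × 12.5%/12 / (1 − (1+0.0104167)^−48) = $345.54.
Refinanced payment = 8,863.54 × 0.0098958 / (1 − (1+0.0098958)^−36) = $293.87.
Monthly savings = $345.54 − $293.87 = $51.67.
Break-even = $200.00 / $51.67 = 3.87 → 4 months.

4 months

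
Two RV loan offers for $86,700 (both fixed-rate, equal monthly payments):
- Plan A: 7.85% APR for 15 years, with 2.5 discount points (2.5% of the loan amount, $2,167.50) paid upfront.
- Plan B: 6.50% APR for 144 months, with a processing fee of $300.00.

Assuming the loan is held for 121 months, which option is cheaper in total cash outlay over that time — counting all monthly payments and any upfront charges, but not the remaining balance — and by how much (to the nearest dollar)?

Plan A: monthly rate = 7.85%/12 = 0.0065417; payment = 86,700 × 0.0065417 / (1 − (1+0.0065417)^−180) = $821.06.
Plan B: monthly rate = 6.5%/12 = 0.0054167; payment = 86,700 × 0.0054167 / (1 − (1+0.0054167)^−144) = $868.67.
Over 121 months: Plan A costs 121 × $821.06 + $2,167.50 = $101,515.76; Plan B costs 121 × $868.67 + $300.00 = $105,409.07.
Plan A is cheaper by $105,409.07 − $101,515.76 = $3,893.31.

Plan A by $3,893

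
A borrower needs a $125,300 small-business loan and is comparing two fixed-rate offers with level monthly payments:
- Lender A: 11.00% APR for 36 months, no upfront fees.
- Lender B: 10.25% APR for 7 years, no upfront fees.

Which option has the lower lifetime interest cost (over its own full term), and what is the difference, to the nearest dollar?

Lender A by $28,416

Lender A: monthly rate = 11%/12 = 0.0091667; payment = 125,300 × 0.0091667 / (1 − (1+0.0091667)^−36) = $4,102.16.
Total interest on Lender A = 36 × $4,102.16 − $125,300 = $22,377.76.
Lender B: monthly rate = 10.25%/12 = 0.0085417; payment = 125,300 × 0.0085417 / (1 − (1+0.0085417)^−84) = $2,096.35.
Total interest on Lender B = 84 × $2,096.35 − $125,300 = $50,793.40.
Lender A is lower by $28,415.64.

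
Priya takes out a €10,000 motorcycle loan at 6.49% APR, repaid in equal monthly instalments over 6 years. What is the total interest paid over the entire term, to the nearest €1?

At 6.49% the monthly rate is 0.0054083, so the payment is 10,000 × 0.0054083 / (1 − 1.0054083^−72) = €168.05.
Total paid = 72 × €168.05 = €12,099.60; interest = €12,099.60 − €10,000 = €2,099.60.

€2,100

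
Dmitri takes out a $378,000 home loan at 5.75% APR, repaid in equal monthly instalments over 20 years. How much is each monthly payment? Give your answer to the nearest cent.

At 5.75% the monthly rate is 0.0047917, so the payment is 378,000 × 0.0047917 / (1 − 1.0047917^−240) = $2,653.88.

$2,653.88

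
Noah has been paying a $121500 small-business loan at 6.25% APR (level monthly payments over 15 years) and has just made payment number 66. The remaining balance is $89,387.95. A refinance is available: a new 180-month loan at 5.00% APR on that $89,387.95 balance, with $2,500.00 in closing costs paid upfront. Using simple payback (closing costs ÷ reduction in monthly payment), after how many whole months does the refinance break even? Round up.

8 months

Current payment = 121,500 × 6.25%/12 / (1 − (1+0.0052083)^−180) = $1,041.77.
Refinanced payment = 89,387.95 × 0.0041667 / (1 − (1+0.0041667)^−180) = $706.87.
Monthly savings = $1,041.77 − $706.87 = $334.90.
Break-even = $2,500.00 / $334.90 = 7.46 → 8 months.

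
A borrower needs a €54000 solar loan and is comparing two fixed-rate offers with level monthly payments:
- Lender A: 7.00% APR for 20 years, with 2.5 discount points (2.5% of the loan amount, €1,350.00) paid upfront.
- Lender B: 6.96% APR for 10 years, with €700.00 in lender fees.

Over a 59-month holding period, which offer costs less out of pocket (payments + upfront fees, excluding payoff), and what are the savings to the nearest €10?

Lender A: at 7.00% the monthly rate is 0.0058333, so the payment is 54,000 × 0.0058333 / (1 − 1.0058333^−240) = €418.66.
Lender B: at 6.96% the monthly rate is 0.0058000, so the payment is 54,000 × 0.0058000 / (1 − 1.0058000^−120) = €625.87.
Over 59 months: Lender A costs 59 × €418.66 + €1,350.00 = €26,050.94; Lender B costs 59 × €625.87 + €700.00 = €37,626.33.
Lender A is cheaper by €37,626.33 − €26,050.94 = €11,575.39.

Lender A by €11,580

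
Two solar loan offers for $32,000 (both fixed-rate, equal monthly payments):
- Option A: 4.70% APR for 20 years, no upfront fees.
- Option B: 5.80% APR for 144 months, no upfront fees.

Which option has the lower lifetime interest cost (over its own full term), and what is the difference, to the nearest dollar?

Option A: at 4.70% the monthly rate is 0.0039167, so the payment is 32,000 × 0.0039167 / (1 − 1.0039167^−240) = $205.92.
Total interest on Option A = 240 × $205.92 − $32,000 = $17,420.80.
Option B: at 5.80% the monthly rate is 0.0048333, so the payment is 32,000 × 0.0048333 / (1 − 1.0048333^−144) = $308.97.
Total interest on Option B = 144 × $308.97 − $32,000 = $12,491.68.
Option B is lower by $4,929.12.

Option B by $4,929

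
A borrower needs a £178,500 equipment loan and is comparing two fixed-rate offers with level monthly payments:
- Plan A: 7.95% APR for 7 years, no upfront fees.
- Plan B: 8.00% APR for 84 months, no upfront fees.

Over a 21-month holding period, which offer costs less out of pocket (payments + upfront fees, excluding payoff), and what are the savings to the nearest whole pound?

Plan A: monthly rate = 7.95%/12 = 0.0066250; payment = 178,500 × 0.0066250 / (1 − (1+0.0066250)^−84) = £2,777.69.
Plan B: monthly rate = 8%/12 = 0.0066667; payment = 178,500 × 0.0066667 / (1 − (1+0.0066667)^−84) = £2,782.14.
Over 21 months: Plan A costs 21 × £2,777.69 = £58,331.49; Plan B costs 21 × £2,782.14 = £58,424.94.
Plan A is cheaper by £58,424.94 − £58,331.49 = £93.45.

Plan A by £93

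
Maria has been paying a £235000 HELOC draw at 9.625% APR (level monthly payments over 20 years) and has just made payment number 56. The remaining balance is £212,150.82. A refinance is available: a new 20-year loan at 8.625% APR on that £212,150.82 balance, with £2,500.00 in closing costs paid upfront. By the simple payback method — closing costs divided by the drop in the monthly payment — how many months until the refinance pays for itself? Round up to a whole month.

8 months

Current payment = 235,000 × 9.625%/12 / (1 − (1+0.0080208)^−240) = £2,209.73.
Refinanced payment = 212,150.82 × 0.0071875 / (1 − (1+0.0071875)^−240) = £1,857.91.
Monthly savings = £2,209.73 − £1,857.91 = £351.82.
Break-even = £2,500.00 / £351.82 = 7.11 → 8 months.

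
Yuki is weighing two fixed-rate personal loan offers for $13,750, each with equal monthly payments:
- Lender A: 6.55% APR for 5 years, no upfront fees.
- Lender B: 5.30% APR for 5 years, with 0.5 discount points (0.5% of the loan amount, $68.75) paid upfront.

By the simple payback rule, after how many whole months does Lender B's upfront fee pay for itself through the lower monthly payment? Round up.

9 months

Lender A: monthly rate = 6.55%/12 = 0.0054583; payment = 13,750 × 0.0054583 / (1 − (1+0.0054583)^−60) = $269.36.
Lender B: at 5.30% the monthly rate is 0.0044167, so the payment is 13,750 × 0.0044167 / (1 − 1.0044167^−60) = $261.37.
Monthly savings = $269.36 − $261.37 = $7.99.
Break-even = $68.75 / $7.99 = 8.60 → 9 months.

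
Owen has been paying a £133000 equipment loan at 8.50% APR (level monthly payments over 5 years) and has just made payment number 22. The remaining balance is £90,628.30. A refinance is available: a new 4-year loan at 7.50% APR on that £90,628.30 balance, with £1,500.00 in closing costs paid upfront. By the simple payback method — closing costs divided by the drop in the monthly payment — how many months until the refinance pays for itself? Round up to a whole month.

Current payment = 133,000 × 8.5%/12 / (1 − (1+0.0070833)^−60) = £2,728.70.
Refinanced payment = 90,628.30 × 0.0062500 / (1 − (1+0.0062500)^−48) = £2,191.29.
Monthly savings = £2,728.70 − £2,191.29 = £537.41.
Break-even = £1,500.00 / £537.41 = 2.79 → 3 months.

3 months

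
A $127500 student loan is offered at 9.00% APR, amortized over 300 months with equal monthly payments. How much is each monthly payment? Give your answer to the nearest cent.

$1,069.98

Monthly rate = 9%/12 = 0.0075000; payment = 127,500 × 0.0075000 / (1 − (1+0.0075000)^−300) = $1,069.98.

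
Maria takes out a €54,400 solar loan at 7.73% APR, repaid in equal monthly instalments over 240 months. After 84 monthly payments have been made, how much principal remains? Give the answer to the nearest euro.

€43,801

With monthly rate i = 7.73%/12 = 0.0064417, the balance after k of n payments is P · [(1+i)^n − (1+i)^k] / [(1+i)^n − 1].
(1+0.0064417)^240 = 4.66945271 and (1+0.0064417)^84 = 1.71491695, so the balance is 54,400 × (4.66945271 − 1.71491695) / (4.66945271 − 1) = €43,801.29.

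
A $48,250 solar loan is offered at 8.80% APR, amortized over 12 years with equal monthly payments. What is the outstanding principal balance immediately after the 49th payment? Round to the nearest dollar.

$37,105

With monthly rate i = 8.8%/12 = 0.0073333, the balance after k of n payments is P · [(1+i)^n − (1+i)^k] / [(1+i)^n − 1].
(1+0.0073333)^144 = 2.86379259 and (1+0.0073333)^49 = 1.43049735, so the balance is 48,250 × (2.86379259 − 1.43049735) / (2.86379259 − 1) = $37,105.25.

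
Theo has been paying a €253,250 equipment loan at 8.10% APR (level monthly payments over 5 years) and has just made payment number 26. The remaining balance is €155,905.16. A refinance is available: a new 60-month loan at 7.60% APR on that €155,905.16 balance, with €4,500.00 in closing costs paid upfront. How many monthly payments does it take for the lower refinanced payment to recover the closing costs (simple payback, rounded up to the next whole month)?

Current payment = 253,250 × 8.1%/12 / (1 − (1+0.0067500)^−60) = €5,147.13.
Refinanced payment = 155,905.16 × 0.0063333 / (1 − (1+0.0063333)^−60) = €3,131.43.
Monthly savings = €5,147.13 − €3,131.43 = €2,015.70.
Break-even = €4,500.00 / €2,015.70 = 2.23 → 3 months.

3 months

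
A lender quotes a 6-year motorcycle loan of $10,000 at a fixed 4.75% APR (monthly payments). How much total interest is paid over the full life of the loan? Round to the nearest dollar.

Monthly rate = 4.75%/12 = 0.0039583; payment = 10,000 × 0.0039583 / (1 − (1+0.0039583)^−72) = $159.89.
Total paid = 72 × $159.89 = $11,512.08; interest = $11,512.08 − $10,000 = $1,512.08.

$1,512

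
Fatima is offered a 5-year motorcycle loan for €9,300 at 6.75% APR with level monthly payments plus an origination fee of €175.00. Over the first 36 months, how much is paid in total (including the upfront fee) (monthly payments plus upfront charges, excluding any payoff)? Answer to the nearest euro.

€6,765

At 6.75% the monthly rate is 0.0056250, so the payment is 9,300 × 0.0056250 / (1 − 1.0056250^−60) = €183.06.
Total outlay = 36 × €183.06 + €175.00 = €6,765.16.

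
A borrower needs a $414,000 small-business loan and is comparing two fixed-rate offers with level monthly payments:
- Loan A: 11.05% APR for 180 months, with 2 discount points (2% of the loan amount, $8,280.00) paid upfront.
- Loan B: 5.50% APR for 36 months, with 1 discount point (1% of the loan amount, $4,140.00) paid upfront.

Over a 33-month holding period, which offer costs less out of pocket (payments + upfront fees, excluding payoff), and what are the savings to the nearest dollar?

Loan A by $252,685

Loan A: at 11.05% the monthly rate is 0.0092083, so the payment is 414,000 × 0.0092083 / (1 − 1.0092083^−180) = $4,718.52.
Loan B: monthly rate = 5.5%/12 = 0.0045833; payment = 414,000 × 0.0045833 / (1 − (1+0.0045833)^−36) = $12,501.10.
Over 33 months: Loan A costs 33 × $4,718.52 + $8,280.00 = $163,991.16; Loan B costs 33 × $12,501.10 + $4,140.00 = $416,676.30.
Loan A is cheaper by $416,676.30 − $163,991.16 = $252,685.14.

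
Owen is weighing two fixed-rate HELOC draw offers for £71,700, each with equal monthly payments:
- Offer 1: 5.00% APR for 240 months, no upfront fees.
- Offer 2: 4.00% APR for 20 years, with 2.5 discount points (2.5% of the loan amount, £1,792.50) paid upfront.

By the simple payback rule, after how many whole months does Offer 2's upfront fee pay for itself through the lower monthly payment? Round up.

Offer 1: monthly rate = 5%/12 = 0.0041667; payment = 71,700 × 0.0041667 / (1 − (1+0.0041667)^−240) = £473.19.
Offer 2: at 4.00% the monthly rate is 0.0033333, so the payment is 71,700 × 0.0033333 / (1 − 1.0033333^−240) = £434.49.
Monthly savings = £473.19 − £434.49 = £38.70.
Break-even = £1,792.50 / £38.70 = 46.32 → 47 months.

47 months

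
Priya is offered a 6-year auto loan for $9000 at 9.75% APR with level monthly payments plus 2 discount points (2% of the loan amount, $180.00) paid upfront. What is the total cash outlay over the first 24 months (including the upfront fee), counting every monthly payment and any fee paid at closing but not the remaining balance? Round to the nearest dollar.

At 9.75% the monthly rate is 0.0081250, so the payment is 9,000 × 0.0081250 / (1 − 1.0081250^−72) = $165.60.
Total outlay = 24 × $165.60 + $180.00 = $4,154.40.

$4,154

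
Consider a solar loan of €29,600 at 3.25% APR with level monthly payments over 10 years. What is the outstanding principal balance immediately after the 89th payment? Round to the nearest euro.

€8,589

With monthly rate i = 3.25%/12 = 0.0027083, the balance after k of n payments is P · [(1+i)^n − (1+i)^k] / [(1+i)^n − 1].
(1+0.0027083)^120 = 1.38342276 and (1+0.0027083)^89 = 1.27215949, so the balance is 29,600 × (1.38342276 − 1.27215949) / (1.38342276 − 1) = €8,589.46.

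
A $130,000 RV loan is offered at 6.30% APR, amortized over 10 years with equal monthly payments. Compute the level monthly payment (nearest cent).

Monthly rate = 6.3%/12 = 0.0052500; payment = 130,000 × 0.0052500 / (1 − (1+0.0052500)^−120) = $1,462.93.

$1,462.93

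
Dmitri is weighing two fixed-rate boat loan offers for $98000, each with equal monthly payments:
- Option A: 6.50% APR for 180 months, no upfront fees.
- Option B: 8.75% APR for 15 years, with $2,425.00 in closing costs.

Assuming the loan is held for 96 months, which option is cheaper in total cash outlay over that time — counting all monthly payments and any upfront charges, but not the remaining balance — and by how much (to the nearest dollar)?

Option A: at 6.50% the monthly rate is 0.0054167, so the payment is 98,000 × 0.0054167 / (1 − 1.0054167^−180) = $853.69.
Option B: monthly rate = 8.75%/12 = 0.0072917; payment = 98,000 × 0.0072917 / (1 − (1+0.0072917)^−180) = $979.46.
Over 96 months: Option A costs 96 × $853.69 = $81,954.24; Option B costs 96 × $979.46 + $2,425.00 = $96,453.16.
Option A is cheaper by $96,453.16 − $81,954.24 = $14,498.92.

Option A by $14,499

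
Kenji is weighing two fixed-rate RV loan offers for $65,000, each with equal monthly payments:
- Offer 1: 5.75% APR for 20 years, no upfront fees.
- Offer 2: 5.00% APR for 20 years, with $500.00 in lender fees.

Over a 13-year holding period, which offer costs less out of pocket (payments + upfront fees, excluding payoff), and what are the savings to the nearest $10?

Offer 2 by $3,770

Offer 1: monthly rate = 5.75%/12 = 0.0047917; payment = 65,000 × 0.0047917 / (1 − (1+0.0047917)^−240) = $456.35.
Offer 2: monthly rate = 5%/12 = 0.0041667; payment = 65,000 × 0.0041667 / (1 − (1+0.0041667)^−240) = $428.97.
Over 156 months: Offer 1 costs 156 × $456.35 = $71,190.60; Offer 2 costs 156 × $428.97 + $500.00 = $67,419.32.
Offer 2 is cheaper by $71,190.60 − $67,419.32 = $3,771.28.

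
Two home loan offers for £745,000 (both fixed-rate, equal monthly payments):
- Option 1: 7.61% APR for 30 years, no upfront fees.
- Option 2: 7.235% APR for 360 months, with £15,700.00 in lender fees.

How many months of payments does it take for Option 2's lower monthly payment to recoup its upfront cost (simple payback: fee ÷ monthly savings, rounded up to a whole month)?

83 months

Option 1: monthly rate = 7.61%/12 = 0.0063417; payment = 745,000 × 0.0063417 / (1 − (1+0.0063417)^−360) = £5,265.38.
Option 2: at 7.235% the monthly rate is 0.0060292, so the payment is 745,000 × 0.0060292 / (1 − 1.0060292^−360) = £5,074.64.
Monthly savings = £5,265.38 − £5,074.64 = £190.74.
Break-even = £15,700.00 / £190.74 = 82.31 → 83 months.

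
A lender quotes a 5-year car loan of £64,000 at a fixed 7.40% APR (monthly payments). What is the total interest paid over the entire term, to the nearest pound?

£12,763

At 7.40% the monthly rate is 0.0061667, so the payment is 64,000 × 0.0061667 / (1 − 1.0061667^−60) = £1,279.39.
Total paid = 60 × £1,279.39 = £76,763.40; interest = £76,763.40 − £64,000 = £12,763.40.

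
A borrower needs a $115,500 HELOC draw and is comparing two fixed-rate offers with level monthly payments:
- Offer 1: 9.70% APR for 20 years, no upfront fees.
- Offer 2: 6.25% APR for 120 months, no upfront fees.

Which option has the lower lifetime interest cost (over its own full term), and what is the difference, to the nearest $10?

Offer 1: at 9.70% the monthly rate is 0.0080833, so the payment is 115,500 × 0.0080833 / (1 − 1.0080833^−240) = $1,091.74.
Total interest on Offer 1 = 240 × $1,091.74 − $115,500 = $146,517.60.
Offer 2: monthly rate = 6.25%/12 = 0.0052083; payment = 115,500 × 0.0052083 / (1 − (1+0.0052083)^−120) = $1,296.84.
Total interest on Offer 2 = 120 × $1,296.84 − $115,500 = $40,120.80.
Offer 2 is lower by $106,396.80.

Offer 2 by $106,400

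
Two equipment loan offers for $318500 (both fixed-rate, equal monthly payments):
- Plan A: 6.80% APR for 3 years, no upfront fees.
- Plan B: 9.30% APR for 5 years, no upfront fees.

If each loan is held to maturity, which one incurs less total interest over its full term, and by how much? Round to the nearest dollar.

Plan A by $46,491

Plan A: at 6.80% the monthly rate is 0.0056667, so the payment is 318,500 × 0.0056667 / (1 − 1.0056667^−36) = $9,805.26.
Total interest on Plan A = 36 × $9,805.26 − $318,500 = $34,489.36.
Plan B: at 9.30% the monthly rate is 0.0077500, so the payment is 318,500 × 0.0077500 / (1 − 1.0077500^−60) = $6,658.01.
Total interest on Plan B = 60 × $6,658.01 − $318,500 = $80,980.60.
Plan A is lower by $46,491.24.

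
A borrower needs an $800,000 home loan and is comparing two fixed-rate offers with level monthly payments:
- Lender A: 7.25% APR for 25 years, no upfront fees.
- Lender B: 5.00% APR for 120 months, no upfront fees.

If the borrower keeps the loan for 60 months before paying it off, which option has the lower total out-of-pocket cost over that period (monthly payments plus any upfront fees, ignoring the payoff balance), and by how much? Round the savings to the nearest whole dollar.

Lender A by $162,167

Lender A: monthly rate = 7.25%/12 = 0.0060417; payment = 800,000 × 0.0060417 / (1 − (1+0.0060417)^−300) = $5,782.45.
Lender B: at 5.00% the monthly rate is 0.0041667, so the payment is 800,000 × 0.0041667 / (1 − 1.0041667^−120) = $8,485.24.
Over 60 months: Lender A costs 60 × $5,782.45 = $346,947.00; Lender B costs 60 × $8,485.24 = $509,114.40.
Lender A is cheaper by $509,114.40 − $346,947.00 = $162,167.40.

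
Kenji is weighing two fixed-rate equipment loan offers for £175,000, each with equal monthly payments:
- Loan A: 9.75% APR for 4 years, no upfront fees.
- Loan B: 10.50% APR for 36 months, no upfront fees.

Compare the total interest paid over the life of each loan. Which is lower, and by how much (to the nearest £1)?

Loan A: at 9.75% the monthly rate is 0.0081250, so the payment is 175,000 × 0.0081250 / (1 − 1.0081250^−48) = £4,417.47.
Total interest on Loan A = 48 × £4,417.47 − £175,000 = £37,038.56.
Loan B: at 10.50% the monthly rate is 0.0087500, so the payment is 175,000 × 0.0087500 / (1 − 1.0087500^−36) = £5,687.93.
Total interest on Loan B = 36 × £5,687.93 − £175,000 = £29,765.48.
Loan B is lower by £7,273.08.

Loan B by £7,273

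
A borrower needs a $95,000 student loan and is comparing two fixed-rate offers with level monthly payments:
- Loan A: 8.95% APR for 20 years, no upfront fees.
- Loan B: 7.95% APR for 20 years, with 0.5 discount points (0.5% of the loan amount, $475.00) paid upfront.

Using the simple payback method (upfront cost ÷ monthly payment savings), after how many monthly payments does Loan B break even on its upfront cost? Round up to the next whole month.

8 months

Loan A: at 8.95% the monthly rate is 0.0074583, so the payment is 95,000 × 0.0074583 / (1 − 1.0074583^−240) = $851.69.
Loan B: monthly rate = 7.95%/12 = 0.0066250; payment = 95,000 × 0.0066250 / (1 − (1+0.0066250)^−240) = $791.66.
Monthly savings = $851.69 − $791.66 = $60.03.
Break-even = $475.00 / $60.03 = 7.91 → 8 months.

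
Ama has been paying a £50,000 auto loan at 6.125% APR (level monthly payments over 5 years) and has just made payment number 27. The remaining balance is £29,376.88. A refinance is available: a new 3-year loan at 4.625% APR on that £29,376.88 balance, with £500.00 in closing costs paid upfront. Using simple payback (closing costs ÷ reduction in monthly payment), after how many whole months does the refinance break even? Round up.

Current payment = 50,000 × 6.125%/12 / (1 − (1+0.0051042)^−60) = £969.55.
Refinanced payment = 29,376.88 × 0.0038542 / (1 − (1+0.0038542)^−36) = £875.51.
Monthly savings = £969.55 − £875.51 = £94.04.
Break-even = £500.00 / £94.04 = 5.32 → 6 months.

6 months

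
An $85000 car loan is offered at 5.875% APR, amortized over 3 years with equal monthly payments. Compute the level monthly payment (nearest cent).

$2,581.05

At 5.875% the monthly rate is 0.0048958, so the payment is 85,000 × 0.0048958 / (1 − 1.0048958^−36) = $2,581.05.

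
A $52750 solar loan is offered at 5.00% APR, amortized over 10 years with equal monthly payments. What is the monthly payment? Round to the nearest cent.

$559.50

Monthly rate = 5%/12 = 0.0041667; payment = 52,750 × 0.0041667 / (1 − (1+0.0041667)^−120) = $559.50.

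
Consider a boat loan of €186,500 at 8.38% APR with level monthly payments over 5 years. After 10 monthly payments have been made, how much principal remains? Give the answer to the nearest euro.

With monthly rate i = 8.38%/12 = 0.0069833, the balance after k of n payments is P · [(1+i)^n − (1+i)^k] / [(1+i)^n − 1].
(1+0.0069833)^60 = 1.51822785 and (1+0.0069833)^10 = 1.07206922, so the balance is 186,500 × (1.51822785 − 1.07206922) / (1.51822785 − 1) = €160,563.71.

€160,564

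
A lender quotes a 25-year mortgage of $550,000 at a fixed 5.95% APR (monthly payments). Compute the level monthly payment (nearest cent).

$3,526.87

At 5.95% the monthly rate is 0.0049583, so the payment is 550,000 × 0.0049583 / (1 − 1.0049583^−300) = $3,526.87.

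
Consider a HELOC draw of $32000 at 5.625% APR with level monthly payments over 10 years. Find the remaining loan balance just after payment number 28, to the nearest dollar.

$26,053

With monthly rate i = 5.625%/12 = 0.0046875, the balance after k of n payments is P · [(1+i)^n − (1+i)^k] / [(1+i)^n − 1].
(1+0.0046875)^120 = 1.75274958 and (1+0.0046875)^28 = 1.13990319, so the balance is 32,000 × (1.75274958 − 1.13990319) / (1.75274958 − 1) = $26,052.60.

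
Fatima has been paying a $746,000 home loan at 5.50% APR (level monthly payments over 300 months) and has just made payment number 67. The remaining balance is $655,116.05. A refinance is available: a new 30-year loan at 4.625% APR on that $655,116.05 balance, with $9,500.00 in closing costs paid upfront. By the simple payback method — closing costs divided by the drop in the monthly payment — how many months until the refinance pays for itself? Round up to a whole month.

8 months

Current payment = 746,000 × 5.5%/12 / (1 − (1+0.0045833)^−300) = $4,581.09.
Refinanced payment = 655,116.05 × 0.0038542 / (1 − (1+0.0038542)^−360) = $3,368.21.
Monthly savings = $4,581.09 − $3,368.21 = $1,212.88.
Break-even = $9,500.00 / $1,212.88 = 7.83 → 8 months.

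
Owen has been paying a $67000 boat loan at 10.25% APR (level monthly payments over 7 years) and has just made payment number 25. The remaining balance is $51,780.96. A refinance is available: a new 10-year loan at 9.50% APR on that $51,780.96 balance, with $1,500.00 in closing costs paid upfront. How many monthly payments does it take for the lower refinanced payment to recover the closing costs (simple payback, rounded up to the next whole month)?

4 months

Current payment = 67,000 × 10.25%/12 / (1 − (1+0.0085417)^−84) = $1,120.95.
Refinanced payment = 51,780.96 × 0.0079167 / (1 − (1+0.0079167)^−120) = $670.03.
Monthly savings = $1,120.95 − $670.03 = $450.92.
Break-even = $1,500.00 / $450.92 = 3.33 → 4 months.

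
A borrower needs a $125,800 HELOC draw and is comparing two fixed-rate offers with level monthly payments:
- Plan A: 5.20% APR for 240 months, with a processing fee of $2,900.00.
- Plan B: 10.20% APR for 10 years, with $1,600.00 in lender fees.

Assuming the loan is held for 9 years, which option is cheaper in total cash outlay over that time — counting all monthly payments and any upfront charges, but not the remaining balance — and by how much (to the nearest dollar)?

Plan A by $88,581

Plan A: at 5.20% the monthly rate is 0.0043333, so the payment is 125,800 × 0.0043333 / (1 − 1.0043333^−240) = $844.19.
Plan B: monthly rate = 10.2%/12 = 0.0085000; payment = 125,800 × 0.0085000 / (1 − (1+0.0085000)^−120) = $1,676.42.
Over 108 months: Plan A costs 108 × $844.19 + $2,900.00 = $94,072.52; Plan B costs 108 × $1,676.42 + $1,600.00 = $182,653.36.
Plan A is cheaper by $182,653.36 − $94,072.52 = $88,580.84.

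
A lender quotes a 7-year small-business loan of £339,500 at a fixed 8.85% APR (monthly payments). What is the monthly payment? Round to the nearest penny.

Monthly rate = 8.85%/12 = 0.0073750; payment = 339,500 × 0.0073750 / (1 − (1+0.0073750)^−84) = £5,436.43.

£5,436.43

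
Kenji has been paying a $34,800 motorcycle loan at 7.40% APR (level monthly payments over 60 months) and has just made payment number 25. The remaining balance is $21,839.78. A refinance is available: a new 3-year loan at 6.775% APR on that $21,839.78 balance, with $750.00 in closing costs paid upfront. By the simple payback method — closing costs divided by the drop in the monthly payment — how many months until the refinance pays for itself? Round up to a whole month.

Current payment = 34,800 × 7.4%/12 / (1 − (1+0.0061667)^−60) = $695.67.
Refinanced payment = 21,839.78 × 0.0056458 / (1 − (1+0.0056458)^−36) = $672.10.
Monthly savings = $695.67 − $672.10 = $23.57.
Break-even = $750.00 / $23.57 = 31.82 → 32 months.

32 months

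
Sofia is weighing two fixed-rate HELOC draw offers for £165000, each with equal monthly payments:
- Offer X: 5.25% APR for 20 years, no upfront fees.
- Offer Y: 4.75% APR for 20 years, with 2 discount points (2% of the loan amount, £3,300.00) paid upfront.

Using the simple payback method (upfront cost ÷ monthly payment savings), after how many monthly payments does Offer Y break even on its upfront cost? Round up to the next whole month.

Offer X: monthly rate = 5.25%/12 = 0.0043750; payment = 165,000 × 0.0043750 / (1 − (1+0.0043750)^−240) = £1,111.84.
Offer Y: monthly rate = 4.75%/12 = 0.0039583; payment = 165,000 × 0.0039583 / (1 − (1+0.0039583)^−240) = £1,066.27.
Monthly savings = £1,111.84 − £1,066.27 = £45.57.
Break-even = £3,300.00 / £45.57 = 72.42 → 73 months.

73 months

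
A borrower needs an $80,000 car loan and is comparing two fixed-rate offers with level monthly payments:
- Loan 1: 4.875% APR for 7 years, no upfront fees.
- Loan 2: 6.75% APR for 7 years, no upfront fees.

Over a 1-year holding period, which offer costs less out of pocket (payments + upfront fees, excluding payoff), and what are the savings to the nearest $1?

Loan 1 by $860

Loan 1: at 4.875% the monthly rate is 0.0040625, so the payment is 80,000 × 0.0040625 / (1 − 1.0040625^−84) = $1,126.02.
Loan 2: monthly rate = 6.75%/12 = 0.0056250; payment = 80,000 × 0.0056250 / (1 − (1+0.0056250)^−84) = $1,197.66.
Over 12 months: Loan 1 costs 12 × $1,126.02 = $13,512.24; Loan 2 costs 12 × $1,197.66 = $14,371.92.
Loan 1 is cheaper by $14,371.92 − $13,512.24 = $859.68.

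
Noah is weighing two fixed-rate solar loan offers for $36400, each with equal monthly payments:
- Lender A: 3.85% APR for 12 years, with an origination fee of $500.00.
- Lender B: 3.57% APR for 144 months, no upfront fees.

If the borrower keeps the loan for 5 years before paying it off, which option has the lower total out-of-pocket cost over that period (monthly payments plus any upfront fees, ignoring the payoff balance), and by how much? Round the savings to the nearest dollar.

Lender A: at 3.85% the monthly rate is 0.0032083, so the payment is 36,400 × 0.0032083 / (1 − 1.0032083^−144) = $316.05.
Lender B: at 3.57% the monthly rate is 0.0029750, so the payment is 36,400 × 0.0029750 / (1 − 1.0029750^−144) = $311.15.
Over 60 months: Lender A costs 60 × $316.05 + $500.00 = $19,463.00; Lender B costs 60 × $311.15 = $18,669.00.
Lender B is cheaper by $19,463.00 − $18,669.00 = $794.00.

Lender B by $794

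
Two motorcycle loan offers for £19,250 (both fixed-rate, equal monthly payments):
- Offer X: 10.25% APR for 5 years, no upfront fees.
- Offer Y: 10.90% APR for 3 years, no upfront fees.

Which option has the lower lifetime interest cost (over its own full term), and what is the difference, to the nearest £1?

Offer Y by £2,028

Offer X: at 10.25% the monthly rate is 0.0085417, so the payment is 19,250 × 0.0085417 / (1 − 1.0085417^−60) = £411.38.
Total interest on Offer X = 60 × £411.38 − £19,250 = £5,432.80.
Offer Y: monthly rate = 10.9%/12 = 0.0090833; payment = 19,250 × 0.0090833 / (1 − (1+0.0090833)^−36) = £629.31.
Total interest on Offer Y = 36 × £629.31 − £19,250 = £3,405.16.
Offer Y is lower by £2,027.64.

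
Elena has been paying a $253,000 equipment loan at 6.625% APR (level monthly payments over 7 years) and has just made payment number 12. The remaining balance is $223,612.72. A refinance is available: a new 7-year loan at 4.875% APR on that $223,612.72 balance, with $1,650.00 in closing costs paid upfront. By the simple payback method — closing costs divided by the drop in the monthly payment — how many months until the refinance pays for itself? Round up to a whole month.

Current payment = 253,000 × 6.625%/12 / (1 − (1+0.0055208)^−84) = $3,772.24.
Refinanced payment = 223,612.72 × 0.0040625 / (1 − (1+0.0040625)^−84) = $3,147.40.
Monthly savings = $3,772.24 − $3,147.40 = $624.84.
Break-even = $1,650.00 / $624.84 = 2.64 → 3 months.

3 months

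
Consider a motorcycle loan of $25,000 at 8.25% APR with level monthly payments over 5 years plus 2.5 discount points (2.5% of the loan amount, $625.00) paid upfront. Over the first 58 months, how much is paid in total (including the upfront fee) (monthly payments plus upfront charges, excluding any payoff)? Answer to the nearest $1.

At 8.25% the monthly rate is 0.0068750, so the payment is 25,000 × 0.0068750 / (1 − 1.0068750^−60) = $509.91.
Total outlay = 58 × $509.91 + $625.00 = $30,199.78.

$30,200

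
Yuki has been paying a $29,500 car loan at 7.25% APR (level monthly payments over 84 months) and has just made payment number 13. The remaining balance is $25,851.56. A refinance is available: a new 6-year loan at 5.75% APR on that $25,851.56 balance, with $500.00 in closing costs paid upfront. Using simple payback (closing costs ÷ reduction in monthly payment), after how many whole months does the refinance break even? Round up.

Current payment = 29,500 × 7.25%/12 / (1 − (1+0.0060417)^−84) = $448.85.
Refinanced payment = 25,851.56 × 0.0047917 / (1 − (1+0.0047917)^−72) = $425.39.
Monthly savings = $448.85 − $425.39 = $23.46.
Break-even = $500.00 / $23.46 = 21.31 → 22 months.

22 months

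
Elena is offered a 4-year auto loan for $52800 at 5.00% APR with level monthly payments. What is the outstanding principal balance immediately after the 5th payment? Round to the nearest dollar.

With monthly rate i = 5%/12 = 0.0041667, the balance after k of n payments is P · [(1+i)^n − (1+i)^k] / [(1+i)^n − 1].
(1+0.0041667)^48 = 1.22089536 and (1+0.0041667)^5 = 1.02100767, so the balance is 52,800 × (1.22089536 − 1.02100767) / (1.22089536 − 1) = $47,778.60.

$47,779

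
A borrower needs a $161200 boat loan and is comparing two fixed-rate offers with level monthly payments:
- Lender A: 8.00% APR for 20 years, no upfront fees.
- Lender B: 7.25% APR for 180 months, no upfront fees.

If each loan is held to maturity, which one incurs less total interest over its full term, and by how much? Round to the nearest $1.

Lender B by $58,726

Lender A: at 8.00% the monthly rate is 0.0066667, so the payment is 161,200 × 0.0066667 / (1 − 1.0066667^−240) = $1,348.34.
Total interest on Lender A = 240 × $1,348.34 − $161,200 = $162,401.60.
Lender B: at 7.25% the monthly rate is 0.0060417, so the payment is 161,200 × 0.0060417 / (1 − 1.0060417^−180) = $1,471.53.
Total interest on Lender B = 180 × $1,471.53 − $161,200 = $103,675.40.
Lender B is lower by $58,726.20.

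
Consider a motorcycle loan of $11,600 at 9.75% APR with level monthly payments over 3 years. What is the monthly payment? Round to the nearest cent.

$372.94

Monthly rate = 9.75%/12 = 0.0081250; payment = 11,600 × 0.0081250 / (1 − (1+0.0081250)^−36) = $372.94.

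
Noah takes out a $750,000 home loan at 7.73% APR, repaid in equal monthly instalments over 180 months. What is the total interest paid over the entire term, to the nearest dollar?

Monthly rate = 7.73%/12 = 0.0064417; payment = 750,000 × 0.0064417 / (1 − (1+0.0064417)^−180) = $7,050.98.
Total paid = 180 × $7,050.98 = $1,269,176.40; interest = $1,269,176.40 − $750,000 = $519,176.40.

$519,176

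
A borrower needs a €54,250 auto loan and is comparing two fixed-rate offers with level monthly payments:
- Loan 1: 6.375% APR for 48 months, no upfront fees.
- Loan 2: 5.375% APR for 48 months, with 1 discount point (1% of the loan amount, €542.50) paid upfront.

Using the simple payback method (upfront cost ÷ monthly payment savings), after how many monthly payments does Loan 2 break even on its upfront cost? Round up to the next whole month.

Loan 1: monthly rate = 6.375%/12 = 0.0053125; payment = 54,250 × 0.0053125 / (1 − (1+0.0053125)^−48) = €1,283.41.
Loan 2: monthly rate = 5.375%/12 = 0.0044792; payment = 54,250 × 0.0044792 / (1 − (1+0.0044792)^−48) = €1,258.58.
Monthly savings = €1,283.41 − €1,258.58 = €24.83.
Break-even = €542.50 / €24.83 = 21.85 → 22 months.

22 months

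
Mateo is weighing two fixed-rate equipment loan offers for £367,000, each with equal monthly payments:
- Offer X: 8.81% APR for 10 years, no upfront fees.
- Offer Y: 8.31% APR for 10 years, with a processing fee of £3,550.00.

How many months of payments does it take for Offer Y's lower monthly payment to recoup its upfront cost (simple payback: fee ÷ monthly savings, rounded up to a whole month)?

37 months

Offer X: monthly rate = 8.81%/12 = 0.0073417; payment = 367,000 × 0.0073417 / (1 − (1+0.0073417)^−120) = £4,611.35.
Offer Y: at 8.31% the monthly rate is 0.0069250, so the payment is 367,000 × 0.0069250 / (1 − 1.0069250^−120) = £4,513.07.
Monthly savings = £4,611.35 − £4,513.07 = £98.28.
Break-even = £3,550.00 / £98.28 = 36.12 → 37 months.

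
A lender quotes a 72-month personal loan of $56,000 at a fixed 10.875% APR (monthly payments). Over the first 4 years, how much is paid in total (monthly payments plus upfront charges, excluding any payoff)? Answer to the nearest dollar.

$50,992

Monthly rate = 10.875%/12 = 0.0090625; payment = 56,000 × 0.0090625 / (1 − (1+0.0090625)^−72) = $1,062.33.
Total outlay = 48 × $1,062.33 = $50,991.84.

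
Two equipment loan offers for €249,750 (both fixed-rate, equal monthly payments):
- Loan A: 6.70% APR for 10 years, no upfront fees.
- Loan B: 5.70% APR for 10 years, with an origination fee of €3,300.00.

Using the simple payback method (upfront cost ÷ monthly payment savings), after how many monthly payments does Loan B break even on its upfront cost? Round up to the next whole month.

Loan A: at 6.70% the monthly rate is 0.0055833, so the payment is 249,750 × 0.0055833 / (1 − 1.0055833^−120) = €2,861.34.
Loan B: at 5.70% the monthly rate is 0.0047500, so the payment is 249,750 × 0.0047500 / (1 − 1.0047500^−120) = €2,735.26.
Monthly savings = €2,861.34 − €2,735.26 = €126.08.
Break-even = €3,300.00 / €126.08 = 26.17 → 27 months.

27 months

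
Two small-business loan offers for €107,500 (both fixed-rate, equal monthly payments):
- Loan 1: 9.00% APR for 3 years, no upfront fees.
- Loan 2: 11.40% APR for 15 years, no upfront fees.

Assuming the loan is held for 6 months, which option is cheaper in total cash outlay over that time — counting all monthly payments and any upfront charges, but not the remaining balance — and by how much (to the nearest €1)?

Loan 1: monthly rate = 9%/12 = 0.0075000; payment = 107,500 × 0.0075000 / (1 − (1+0.0075000)^−36) = €3,418.47.
Loan 2: at 11.40% the monthly rate is 0.0095000, so the payment is 107,500 × 0.0095000 / (1 − 1.0095000^−180) = €1,248.98.
Over 6 months: Loan 1 costs 6 × €3,418.47 = €20,510.82; Loan 2 costs 6 × €1,248.98 = €7,493.88.
Loan 2 is cheaper by €20,510.82 − €7,493.88 = €13,016.94.

Loan 2 by €13,017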